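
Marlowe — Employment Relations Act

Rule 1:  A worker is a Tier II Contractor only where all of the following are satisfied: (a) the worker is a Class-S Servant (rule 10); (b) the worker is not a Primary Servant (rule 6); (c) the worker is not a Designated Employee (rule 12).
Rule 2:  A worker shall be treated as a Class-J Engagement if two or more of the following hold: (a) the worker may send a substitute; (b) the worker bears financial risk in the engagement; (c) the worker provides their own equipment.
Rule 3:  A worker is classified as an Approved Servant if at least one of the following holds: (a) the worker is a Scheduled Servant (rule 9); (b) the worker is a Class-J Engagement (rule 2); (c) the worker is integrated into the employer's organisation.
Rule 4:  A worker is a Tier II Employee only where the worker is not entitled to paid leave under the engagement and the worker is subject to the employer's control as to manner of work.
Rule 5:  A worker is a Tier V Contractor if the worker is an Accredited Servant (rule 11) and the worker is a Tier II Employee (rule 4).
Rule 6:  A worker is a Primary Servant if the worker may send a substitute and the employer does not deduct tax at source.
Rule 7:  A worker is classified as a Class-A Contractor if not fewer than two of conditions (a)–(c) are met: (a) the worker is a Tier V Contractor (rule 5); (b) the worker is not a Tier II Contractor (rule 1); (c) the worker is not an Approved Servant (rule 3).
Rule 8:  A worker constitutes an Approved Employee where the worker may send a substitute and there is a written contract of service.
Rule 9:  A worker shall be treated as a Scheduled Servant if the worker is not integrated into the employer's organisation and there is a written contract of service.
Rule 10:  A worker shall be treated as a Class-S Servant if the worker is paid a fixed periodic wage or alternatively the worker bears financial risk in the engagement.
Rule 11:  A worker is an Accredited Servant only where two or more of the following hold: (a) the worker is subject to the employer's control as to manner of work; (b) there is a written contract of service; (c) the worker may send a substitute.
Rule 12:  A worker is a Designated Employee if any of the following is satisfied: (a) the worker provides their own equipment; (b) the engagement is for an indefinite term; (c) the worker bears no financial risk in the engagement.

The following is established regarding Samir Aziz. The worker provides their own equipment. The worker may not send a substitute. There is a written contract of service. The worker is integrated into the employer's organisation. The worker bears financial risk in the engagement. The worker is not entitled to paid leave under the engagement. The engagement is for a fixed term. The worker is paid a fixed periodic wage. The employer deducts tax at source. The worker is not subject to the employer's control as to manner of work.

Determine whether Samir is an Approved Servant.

Yes

rule 9 — Scheduled Servant: [the worker is not integrated into the employer's organisation? no] AND [there is a written contract of service? yes] → not satisfied.
rule 2 — Class-J Engagement: the worker may send a substitute? no; the worker bears financial risk in the engagement? yes; the worker provides their own equipment? yes — 2 of 3 hold (need ≥2) → satisfied.
rule 3 — Approved Servant: [Scheduled Servant (rule 9)? no] OR [Class-J Engagement (rule 2)? yes] OR [the worker is integrated into the employer's organisation? yes] → satisfied.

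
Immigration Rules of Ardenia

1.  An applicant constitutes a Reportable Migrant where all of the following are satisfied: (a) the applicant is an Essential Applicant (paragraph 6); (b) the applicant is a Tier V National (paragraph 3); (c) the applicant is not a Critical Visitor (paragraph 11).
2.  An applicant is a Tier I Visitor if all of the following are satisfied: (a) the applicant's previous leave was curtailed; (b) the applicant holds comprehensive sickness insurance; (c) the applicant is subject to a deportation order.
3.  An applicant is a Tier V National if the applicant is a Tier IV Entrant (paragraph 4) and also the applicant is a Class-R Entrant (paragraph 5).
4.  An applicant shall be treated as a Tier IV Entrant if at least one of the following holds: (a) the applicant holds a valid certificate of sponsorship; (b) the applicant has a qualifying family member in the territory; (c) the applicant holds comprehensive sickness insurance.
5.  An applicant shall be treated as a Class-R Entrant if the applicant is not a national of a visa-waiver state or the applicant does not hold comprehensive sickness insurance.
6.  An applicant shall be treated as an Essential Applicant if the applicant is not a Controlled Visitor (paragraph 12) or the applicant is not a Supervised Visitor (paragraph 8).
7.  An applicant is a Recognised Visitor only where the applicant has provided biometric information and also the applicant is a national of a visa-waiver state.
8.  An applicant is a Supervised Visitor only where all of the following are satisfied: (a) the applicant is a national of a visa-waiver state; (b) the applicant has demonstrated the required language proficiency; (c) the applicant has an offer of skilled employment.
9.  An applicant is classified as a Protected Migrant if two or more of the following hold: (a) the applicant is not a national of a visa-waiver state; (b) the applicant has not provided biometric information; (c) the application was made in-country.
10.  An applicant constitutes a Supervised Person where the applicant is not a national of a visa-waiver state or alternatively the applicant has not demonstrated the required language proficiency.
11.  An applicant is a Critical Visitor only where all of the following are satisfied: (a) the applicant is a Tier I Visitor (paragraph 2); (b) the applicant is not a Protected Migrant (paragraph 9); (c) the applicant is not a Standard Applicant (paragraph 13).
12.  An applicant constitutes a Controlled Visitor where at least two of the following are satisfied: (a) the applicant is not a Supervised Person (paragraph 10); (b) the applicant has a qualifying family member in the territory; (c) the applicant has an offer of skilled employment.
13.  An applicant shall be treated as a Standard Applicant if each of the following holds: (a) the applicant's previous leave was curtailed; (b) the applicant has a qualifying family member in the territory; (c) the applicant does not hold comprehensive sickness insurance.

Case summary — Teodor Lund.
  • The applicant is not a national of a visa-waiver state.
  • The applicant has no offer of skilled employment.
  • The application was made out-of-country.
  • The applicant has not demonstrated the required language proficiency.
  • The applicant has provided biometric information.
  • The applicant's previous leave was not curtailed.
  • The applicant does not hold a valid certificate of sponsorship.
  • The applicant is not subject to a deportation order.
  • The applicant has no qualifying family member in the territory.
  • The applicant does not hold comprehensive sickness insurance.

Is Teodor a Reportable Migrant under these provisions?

No

paragraph 10 — Supervised Person: [the applicant is not a national of a visa-waiver state? yes] OR [the applicant has not demonstrated the required language proficiency? yes] → satisfied.
paragraph 12 — Controlled Visitor: not a Supervised Person (paragraph 10)? no; the applicant has a qualifying family member in the territory? no; the applicant has an offer of skilled employment? no — 0 of 3 hold (need ≥2) → not satisfied.
paragraph 8 — Supervised Visitor: [the applicant is a national of a visa-waiver state? no] AND [the applicant has demonstrated the required language proficiency? no] AND [the applicant has an offer of skilled employment? no] → not satisfied.
paragraph 6 — Essential Applicant: [not a Controlled Visitor (paragraph 12)? yes] OR [not a Supervised Visitor (paragraph 8)? yes] → satisfied.
paragraph 4 — Tier IV Entrant: [the applicant holds a valid certificate of sponsorship? no] OR [the applicant has a qualifying family member in the territory? no] OR [the applicant holds comprehensive sickness insurance? no] → not satisfied.
paragraph 5 — Class-R Entrant: [the applicant is not a national of a visa-waiver state? yes] OR [the applicant does not hold comprehensive sickness insurance? yes] → satisfied.
paragraph 3 — Tier V National: [Tier IV Entrant (paragraph 4)? no] AND [Class-R Entrant (paragraph 5)? yes] → not satisfied.
paragraph 2 — Tier I Visitor: [the applicant's previous leave was curtailed? no] AND [the applicant holds comprehensive sickness insurance? no] AND [the applicant is subject to a deportation order? no] → not satisfied.
paragraph 9 — Protected Migrant: the applicant is not a national of a visa-waiver state? yes; the applicant has not provided biometric information? no; the application was made in-country? no — 1 of 3 hold (need ≥2) → not satisfied.
paragraph 13 — Standard Applicant: [the applicant's previous leave was curtailed? no] AND [the applicant has a qualifying family member in the territory? no] AND [the applicant does not hold comprehensive sickness insurance? yes] → not satisfied.
paragraph 11 — Critical Visitor: [Tier I Visitor (paragraph 2)? no] AND [not a Protected Migrant (paragraph 9)? yes] AND [not a Standard Applicant (paragraph 13)? yes] → not satisfied.
paragraph 1 — Reportable Migrant: [Essential Applicant (paragraph 6)? yes] AND [Tier V National (paragraph 3)? no] AND [not a Critical Visitor (paragraph 11)? yes] → not satisfied.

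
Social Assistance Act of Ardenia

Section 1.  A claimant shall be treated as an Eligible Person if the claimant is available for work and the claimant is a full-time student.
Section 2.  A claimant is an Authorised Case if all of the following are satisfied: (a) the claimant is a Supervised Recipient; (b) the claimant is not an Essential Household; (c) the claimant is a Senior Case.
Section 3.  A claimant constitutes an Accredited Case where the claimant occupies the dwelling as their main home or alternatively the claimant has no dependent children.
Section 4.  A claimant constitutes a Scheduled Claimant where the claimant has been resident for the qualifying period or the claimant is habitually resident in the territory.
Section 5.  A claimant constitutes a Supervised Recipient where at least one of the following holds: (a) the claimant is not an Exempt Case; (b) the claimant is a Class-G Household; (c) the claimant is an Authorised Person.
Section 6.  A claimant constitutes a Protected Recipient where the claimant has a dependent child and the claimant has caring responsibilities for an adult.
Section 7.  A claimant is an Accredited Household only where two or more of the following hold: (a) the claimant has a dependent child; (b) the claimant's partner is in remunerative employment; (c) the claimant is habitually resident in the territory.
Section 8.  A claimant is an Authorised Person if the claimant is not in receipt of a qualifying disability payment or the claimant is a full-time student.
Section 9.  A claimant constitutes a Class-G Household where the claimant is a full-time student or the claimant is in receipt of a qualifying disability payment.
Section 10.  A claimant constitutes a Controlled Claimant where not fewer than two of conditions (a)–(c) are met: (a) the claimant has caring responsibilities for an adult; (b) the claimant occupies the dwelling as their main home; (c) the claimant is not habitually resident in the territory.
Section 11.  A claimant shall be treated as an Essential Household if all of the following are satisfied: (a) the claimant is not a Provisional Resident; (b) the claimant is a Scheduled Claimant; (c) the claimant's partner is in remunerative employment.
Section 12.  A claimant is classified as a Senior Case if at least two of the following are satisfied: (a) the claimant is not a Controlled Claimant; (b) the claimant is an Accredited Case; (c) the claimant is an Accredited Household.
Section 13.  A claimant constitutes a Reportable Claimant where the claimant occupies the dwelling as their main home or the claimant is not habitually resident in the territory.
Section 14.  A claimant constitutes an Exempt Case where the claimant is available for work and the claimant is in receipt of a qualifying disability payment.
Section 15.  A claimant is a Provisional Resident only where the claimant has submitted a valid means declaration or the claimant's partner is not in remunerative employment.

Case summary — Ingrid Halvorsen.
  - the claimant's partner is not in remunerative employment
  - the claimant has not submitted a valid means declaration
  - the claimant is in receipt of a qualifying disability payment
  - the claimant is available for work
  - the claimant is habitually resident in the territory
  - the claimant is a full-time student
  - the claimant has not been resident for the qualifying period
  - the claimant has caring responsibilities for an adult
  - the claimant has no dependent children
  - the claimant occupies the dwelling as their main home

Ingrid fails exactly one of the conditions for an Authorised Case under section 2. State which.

section 14 — Exempt Case: [the claimant is available for work? yes] AND [the claimant is in receipt of a qualifying disability payment? yes] → satisfied.
section 9 — Class-G Household: [the claimant is a full-time student? yes] OR [the claimant is in receipt of a qualifying disability payment? yes] → satisfied.
section 8 — Authorised Person: [the claimant is not in receipt of a qualifying disability payment? no] OR [the claimant is a full-time student? yes] → satisfied.
section 5 — Supervised Recipient: [not an Exempt Case (section 14)? no] OR [Class-G Household (section 9)? yes] OR [Authorised Person (section 8)? yes] → satisfied.
section 15 — Provisional Resident: [the claimant has submitted a valid means declaration? no] OR [the claimant's partner is not in remunerative employment? yes] → satisfied.
section 4 — Scheduled Claimant: [the claimant has been resident for the qualifying period? no] OR [the claimant is habitually resident in the territory? yes] → satisfied.
section 11 — Essential Household: [not a Provisional Resident (section 15)? no] AND [Scheduled Claimant (section 4)? yes] AND [the claimant's partner is in remunerative employment? no] → not satisfied.
section 10 — Controlled Claimant: the claimant has caring responsibilities for an adult? yes; the claimant occupies the dwelling as their main home? yes; the claimant is not habitually resident in the territory? no — 2 of 3 hold (need ≥2) → satisfied.
section 3 — Accredited Case: [the claimant occupies the dwelling as their main home? yes] OR [the claimant has no dependent children? yes] → satisfied.
section 7 — Accredited Household: the claimant has a dependent child? no; the claimant's partner is in remunerative employment? no; the claimant is habitually resident in the territory? yes — 1 of 3 hold (need ≥2) → not satisfied.
section 12 — Senior Case: not a Controlled Claimant (section 10)? no; Accredited Case (section 3)? yes; Accredited Household (section 7)? no — 1 of 3 hold (need ≥2) → not satisfied.
section 2 — Authorised Case: [Supervised Recipient (section 5)? yes] AND [not an Essential Household (section 11)? yes] AND [Senior Case (section 12)? no] → not satisfied.

Senior Case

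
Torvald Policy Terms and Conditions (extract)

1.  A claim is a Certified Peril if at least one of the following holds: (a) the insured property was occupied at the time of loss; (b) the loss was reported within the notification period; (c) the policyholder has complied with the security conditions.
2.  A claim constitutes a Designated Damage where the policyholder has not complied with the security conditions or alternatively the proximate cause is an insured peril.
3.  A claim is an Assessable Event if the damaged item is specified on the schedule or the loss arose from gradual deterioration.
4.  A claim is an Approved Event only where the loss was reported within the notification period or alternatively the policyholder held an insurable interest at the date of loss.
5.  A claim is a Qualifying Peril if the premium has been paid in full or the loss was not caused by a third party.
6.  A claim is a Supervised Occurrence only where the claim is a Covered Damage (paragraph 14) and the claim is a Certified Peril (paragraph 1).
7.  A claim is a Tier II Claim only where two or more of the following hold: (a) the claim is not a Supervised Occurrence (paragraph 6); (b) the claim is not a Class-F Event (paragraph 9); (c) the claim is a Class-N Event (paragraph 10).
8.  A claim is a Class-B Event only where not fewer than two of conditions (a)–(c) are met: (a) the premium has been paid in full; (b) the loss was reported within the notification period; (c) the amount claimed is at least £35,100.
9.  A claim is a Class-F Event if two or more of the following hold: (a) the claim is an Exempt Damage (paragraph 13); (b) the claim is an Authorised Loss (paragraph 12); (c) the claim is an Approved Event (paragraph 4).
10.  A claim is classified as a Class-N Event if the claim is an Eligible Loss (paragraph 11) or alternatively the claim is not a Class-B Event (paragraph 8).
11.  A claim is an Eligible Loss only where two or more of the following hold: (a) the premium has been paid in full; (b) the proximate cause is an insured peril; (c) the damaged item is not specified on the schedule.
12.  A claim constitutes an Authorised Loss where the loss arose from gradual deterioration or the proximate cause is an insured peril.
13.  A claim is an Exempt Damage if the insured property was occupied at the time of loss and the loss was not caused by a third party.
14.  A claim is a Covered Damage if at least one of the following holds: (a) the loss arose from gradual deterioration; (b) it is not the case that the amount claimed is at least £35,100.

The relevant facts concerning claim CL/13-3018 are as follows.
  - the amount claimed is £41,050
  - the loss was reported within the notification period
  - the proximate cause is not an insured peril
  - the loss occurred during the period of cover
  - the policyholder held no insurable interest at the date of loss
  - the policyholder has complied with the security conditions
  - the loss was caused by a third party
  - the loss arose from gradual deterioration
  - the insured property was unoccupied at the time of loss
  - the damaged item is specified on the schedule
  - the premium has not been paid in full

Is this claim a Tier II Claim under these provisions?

No

paragraph 14 — Covered Damage: [the loss arose from gradual deterioration? yes] OR [amount claimed: £41,050 ≥ £35,100? yes, so negated condition no] → satisfied.
paragraph 1 — Certified Peril: [the insured property was occupied at the time of loss? no] OR [the loss was reported within the notification period? yes] OR [the policyholder has complied with the security conditions? yes] → satisfied.
paragraph 6 — Supervised Occurrence: [Covered Damage (paragraph 14)? yes] AND [Certified Peril (paragraph 1)? yes] → satisfied.
paragraph 13 — Exempt Damage: [the insured property was occupied at the time of loss? no] AND [the loss was not caused by a third party? no] → not satisfied.
paragraph 12 — Authorised Loss: [the loss arose from gradual deterioration? yes] OR [the proximate cause is an insured peril? no] → satisfied.
paragraph 4 — Approved Event: [the loss was reported within the notification period? yes] OR [the policyholder held an insurable interest at the date of loss? no] → satisfied.
paragraph 9 — Class-F Event: Exempt Damage (paragraph 13)? no; Authorised Loss (paragraph 12)? yes; Approved Event (paragraph 4)? yes — 2 of 3 hold (need ≥2) → satisfied.
paragraph 11 — Eligible Loss: the premium has been paid in full? no; the proximate cause is an insured peril? no; the damaged item is not specified on the schedule? no — 0 of 3 hold (need ≥2) → not satisfied.
paragraph 8 — Class-B Event: the premium has been paid in full? no; the loss was reported within the notification period? yes; amount claimed: £41,050 ≥ £35,100? yes — 2 of 3 hold (need ≥2) → satisfied.
paragraph 10 — Class-N Event: [Eligible Loss (paragraph 11)? no] OR [not a Class-B Event (paragraph 8)? no] → not satisfied.
paragraph 7 — Tier II Claim: not a Supervised Occurrence (paragraph 6)? no; not a Class-F Event (paragraph 9)? no; Class-N Event (paragraph 10)? no — 0 of 3 hold (need ≥2) → not satisfied.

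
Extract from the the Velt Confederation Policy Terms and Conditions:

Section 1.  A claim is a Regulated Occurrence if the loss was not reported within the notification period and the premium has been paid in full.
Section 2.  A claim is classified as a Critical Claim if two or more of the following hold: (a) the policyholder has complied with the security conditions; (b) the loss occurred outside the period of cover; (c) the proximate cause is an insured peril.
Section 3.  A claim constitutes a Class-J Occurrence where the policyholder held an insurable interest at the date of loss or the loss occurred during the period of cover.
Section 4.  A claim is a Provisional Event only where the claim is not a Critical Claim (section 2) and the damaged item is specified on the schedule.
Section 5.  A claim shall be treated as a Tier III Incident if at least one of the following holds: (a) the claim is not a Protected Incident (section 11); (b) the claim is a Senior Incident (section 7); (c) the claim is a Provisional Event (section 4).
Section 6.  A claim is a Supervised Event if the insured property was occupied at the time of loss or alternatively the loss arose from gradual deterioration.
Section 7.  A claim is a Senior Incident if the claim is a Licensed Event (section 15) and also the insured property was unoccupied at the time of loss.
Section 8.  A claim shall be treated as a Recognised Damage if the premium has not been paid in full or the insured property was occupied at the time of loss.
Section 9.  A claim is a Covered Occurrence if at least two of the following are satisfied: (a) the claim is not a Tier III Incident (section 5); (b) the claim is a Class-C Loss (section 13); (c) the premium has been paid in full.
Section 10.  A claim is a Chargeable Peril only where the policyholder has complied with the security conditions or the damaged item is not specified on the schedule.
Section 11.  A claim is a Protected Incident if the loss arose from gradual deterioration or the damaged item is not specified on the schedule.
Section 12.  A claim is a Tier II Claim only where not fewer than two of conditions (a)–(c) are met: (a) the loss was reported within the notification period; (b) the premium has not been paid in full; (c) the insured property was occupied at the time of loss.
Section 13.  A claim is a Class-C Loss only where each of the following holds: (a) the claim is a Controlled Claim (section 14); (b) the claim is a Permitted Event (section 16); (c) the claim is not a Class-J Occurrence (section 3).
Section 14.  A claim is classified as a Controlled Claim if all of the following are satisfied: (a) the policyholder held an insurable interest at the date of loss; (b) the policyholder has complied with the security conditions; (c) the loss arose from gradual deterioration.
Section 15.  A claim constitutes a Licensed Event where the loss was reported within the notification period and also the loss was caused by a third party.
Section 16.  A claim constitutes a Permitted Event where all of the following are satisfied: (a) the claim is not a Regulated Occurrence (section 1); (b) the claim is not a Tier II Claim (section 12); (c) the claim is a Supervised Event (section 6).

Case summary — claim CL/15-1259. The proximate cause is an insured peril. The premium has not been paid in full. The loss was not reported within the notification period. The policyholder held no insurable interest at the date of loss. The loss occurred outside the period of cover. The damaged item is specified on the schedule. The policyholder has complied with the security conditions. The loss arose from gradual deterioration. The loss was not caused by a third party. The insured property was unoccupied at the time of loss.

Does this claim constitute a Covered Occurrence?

section 11 — Protected Incident: [the loss arose from gradual deterioration? yes] OR [the damaged item is not specified on the schedule? no] → satisfied.
section 15 — Licensed Event: [the loss was reported within the notification period? no] AND [the loss was caused by a third party? no] → not satisfied.
section 7 — Senior Incident: [Licensed Event (section 15)? no] AND [the insured property was unoccupied at the time of loss? yes] → not satisfied.
section 2 — Critical Claim: the policyholder has complied with the security conditions? yes; the loss occurred outside the period of cover? yes; the proximate cause is an insured peril? yes — 3 of 3 hold (need ≥2) → satisfied.
section 4 — Provisional Event: [not a Critical Claim (section 2)? no] AND [the damaged item is specified on the schedule? yes] → not satisfied.
section 5 — Tier III Incident: [not a Protected Incident (section 11)? no] OR [Senior Incident (section 7)? no] OR [Provisional Event (section 4)? no] → not satisfied.
section 14 — Controlled Claim: [the policyholder held an insurable interest at the date of loss? no] AND [the policyholder has complied with the security conditions? yes] AND [the loss arose from gradual deterioration? yes] → not satisfied.
section 1 — Regulated Occurrence: [the loss was not reported within the notification period? yes] AND [the premium has been paid in full? no] → not satisfied.
section 12 — Tier II Claim: the loss was reported within the notification period? no; the premium has not been paid in full? yes; the insured property was occupied at the time of loss? no — 1 of 3 hold (need ≥2) → not satisfied.
section 6 — Supervised Event: [the insured property was occupied at the time of loss? no] OR [the loss arose from gradual deterioration? yes] → satisfied.
section 16 — Permitted Event: [not a Regulated Occurrence (section 1)? yes] AND [not a Tier II Claim (section 12)? yes] AND [Supervised Event (section 6)? yes] → satisfied.
section 3 — Class-J Occurrence: [the policyholder held an insurable interest at the date of loss? no] OR [the loss occurred during the period of cover? no] → not satisfied.
section 13 — Class-C Loss: [Controlled Claim (section 14)? no] AND [Permitted Event (section 16)? yes] AND [not a Class-J Occurrence (section 3)? yes] → not satisfied.
section 9 — Covered Occurrence: not a Tier III Incident (section 5)? yes; Class-C Loss (section 13)? no; the premium has been paid in full? no — 1 of 3 hold (need ≥2) → not satisfied.

No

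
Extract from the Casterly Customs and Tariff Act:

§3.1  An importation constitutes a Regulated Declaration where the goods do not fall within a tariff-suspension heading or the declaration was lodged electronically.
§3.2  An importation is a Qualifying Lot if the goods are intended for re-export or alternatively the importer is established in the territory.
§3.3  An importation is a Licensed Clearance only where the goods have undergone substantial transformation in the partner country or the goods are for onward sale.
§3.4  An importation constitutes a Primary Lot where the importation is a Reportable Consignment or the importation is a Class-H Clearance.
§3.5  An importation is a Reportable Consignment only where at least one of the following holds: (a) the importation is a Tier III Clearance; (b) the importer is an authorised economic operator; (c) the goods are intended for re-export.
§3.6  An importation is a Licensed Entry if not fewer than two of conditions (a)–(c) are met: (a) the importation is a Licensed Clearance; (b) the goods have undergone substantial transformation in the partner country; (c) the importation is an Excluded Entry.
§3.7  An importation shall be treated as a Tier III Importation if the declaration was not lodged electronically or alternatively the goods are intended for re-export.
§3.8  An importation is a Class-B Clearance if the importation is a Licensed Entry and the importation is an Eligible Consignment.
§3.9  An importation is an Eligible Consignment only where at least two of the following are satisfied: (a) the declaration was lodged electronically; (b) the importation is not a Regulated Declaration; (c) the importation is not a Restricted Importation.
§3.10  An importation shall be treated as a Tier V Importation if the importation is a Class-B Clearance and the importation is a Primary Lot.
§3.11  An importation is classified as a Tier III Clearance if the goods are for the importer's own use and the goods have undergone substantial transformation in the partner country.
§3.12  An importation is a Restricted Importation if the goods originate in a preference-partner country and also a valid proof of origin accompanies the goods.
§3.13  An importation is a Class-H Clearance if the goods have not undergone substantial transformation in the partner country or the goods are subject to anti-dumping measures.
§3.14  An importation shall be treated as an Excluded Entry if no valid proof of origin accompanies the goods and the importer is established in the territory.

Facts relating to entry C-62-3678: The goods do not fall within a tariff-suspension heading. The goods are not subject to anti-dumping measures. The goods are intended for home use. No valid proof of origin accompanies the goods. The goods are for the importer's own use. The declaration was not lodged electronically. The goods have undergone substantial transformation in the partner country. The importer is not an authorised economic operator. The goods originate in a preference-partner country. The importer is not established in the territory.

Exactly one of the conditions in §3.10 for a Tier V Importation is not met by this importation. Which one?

§3.3 — Licensed Clearance: [the goods have undergone substantial transformation in the partner country? yes] OR [the goods are for onward sale? no] → satisfied.
§3.14 — Excluded Entry: [no valid proof of origin accompanies the goods? yes] AND [the importer is established in the territory? no] → not satisfied.
§3.6 — Licensed Entry: Licensed Clearance (§3.3)? yes; the goods have undergone substantial transformation in the partner country? yes; Excluded Entry (§3.14)? no — 2 of 3 hold (need ≥2) → satisfied.
§3.1 — Regulated Declaration: [the goods do not fall within a tariff-suspension heading? yes] OR [the declaration was lodged electronically? no] → satisfied.
§3.12 — Restricted Importation: [the goods originate in a preference-partner country? yes] AND [a valid proof of origin accompanies the goods? no] → not satisfied.
§3.9 — Eligible Consignment: the declaration was lodged electronically? no; not a Regulated Declaration (§3.1)? no; not a Restricted Importation (§3.12)? yes — 1 of 3 hold (need ≥2) → not satisfied.
§3.8 — Class-B Clearance: [Licensed Entry (§3.6)? yes] AND [Eligible Consignment (§3.9)? no] → not satisfied.
§3.11 — Tier III Clearance: [the goods are for the importer's own use? yes] AND [the goods have undergone substantial transformation in the partner country? yes] → satisfied.
§3.5 — Reportable Consignment: [Tier III Clearance (§3.11)? yes] OR [the importer is an authorised economic operator? no] OR [the goods are intended for re-export? no] → satisfied.
§3.13 — Class-H Clearance: [the goods have not undergone substantial transformation in the partner country? no] OR [the goods are subject to anti-dumping measures? no] → not satisfied.
§3.4 — Primary Lot: [Reportable Consignment (§3.5)? yes] OR [Class-H Clearance (§3.13)? no] → satisfied.
§3.10 — Tier V Importation: [Class-B Clearance (§3.8)? no] AND [Primary Lot (§3.4)? yes] → not satisfied.

Class-B Clearance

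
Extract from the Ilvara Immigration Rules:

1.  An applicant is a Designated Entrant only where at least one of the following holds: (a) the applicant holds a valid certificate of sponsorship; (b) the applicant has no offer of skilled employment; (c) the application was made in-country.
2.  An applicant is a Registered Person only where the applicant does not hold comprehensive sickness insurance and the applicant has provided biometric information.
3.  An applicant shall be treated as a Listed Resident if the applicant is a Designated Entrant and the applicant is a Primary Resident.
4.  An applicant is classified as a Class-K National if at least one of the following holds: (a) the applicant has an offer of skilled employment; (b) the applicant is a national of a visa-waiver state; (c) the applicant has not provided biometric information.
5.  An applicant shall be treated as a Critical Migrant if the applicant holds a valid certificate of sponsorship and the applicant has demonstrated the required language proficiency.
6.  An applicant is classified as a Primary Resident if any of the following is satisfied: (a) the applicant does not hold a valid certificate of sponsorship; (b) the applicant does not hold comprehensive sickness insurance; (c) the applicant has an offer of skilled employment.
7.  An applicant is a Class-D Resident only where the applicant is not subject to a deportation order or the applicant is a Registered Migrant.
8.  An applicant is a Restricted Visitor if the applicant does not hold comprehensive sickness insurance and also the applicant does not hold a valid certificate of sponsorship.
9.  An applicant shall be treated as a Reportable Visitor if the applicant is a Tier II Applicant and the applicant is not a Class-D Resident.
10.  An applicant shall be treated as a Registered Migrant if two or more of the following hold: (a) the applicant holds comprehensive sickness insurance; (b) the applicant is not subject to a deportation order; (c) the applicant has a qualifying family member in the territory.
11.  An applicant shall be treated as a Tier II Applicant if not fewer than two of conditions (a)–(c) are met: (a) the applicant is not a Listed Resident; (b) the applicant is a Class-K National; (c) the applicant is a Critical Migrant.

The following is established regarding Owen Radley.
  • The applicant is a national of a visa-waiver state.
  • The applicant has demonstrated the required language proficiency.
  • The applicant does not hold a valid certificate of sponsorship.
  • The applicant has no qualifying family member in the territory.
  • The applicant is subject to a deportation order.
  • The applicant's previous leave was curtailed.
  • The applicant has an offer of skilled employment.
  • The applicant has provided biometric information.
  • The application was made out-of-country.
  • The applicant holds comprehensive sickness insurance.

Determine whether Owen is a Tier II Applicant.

Yes

paragraph 1 — Designated Entrant: [the applicant holds a valid certificate of sponsorship? no] OR [the applicant has no offer of skilled employment? no] OR [the application was made in-country? no] → not satisfied.
paragraph 6 — Primary Resident: [the applicant does not hold a valid certificate of sponsorship? yes] OR [the applicant does not hold comprehensive sickness insurance? no] OR [the applicant has an offer of skilled employment? yes] → satisfied.
paragraph 3 — Listed Resident: [Designated Entrant (paragraph 1)? no] AND [Primary Resident (paragraph 6)? yes] → not satisfied.
paragraph 4 — Class-K National: [the applicant has an offer of skilled employment? yes] OR [the applicant is a national of a visa-waiver state? yes] OR [the applicant has not provided biometric information? no] → satisfied.
paragraph 5 — Critical Migrant: [the applicant holds a valid certificate of sponsorship? no] AND [the applicant has demonstrated the required language proficiency? yes] → not satisfied.
paragraph 11 — Tier II Applicant: not a Listed Resident (paragraph 3)? yes; Class-K National (paragraph 4)? yes; Critical Migrant (paragraph 5)? no — 2 of 3 hold (need ≥2) → satisfied.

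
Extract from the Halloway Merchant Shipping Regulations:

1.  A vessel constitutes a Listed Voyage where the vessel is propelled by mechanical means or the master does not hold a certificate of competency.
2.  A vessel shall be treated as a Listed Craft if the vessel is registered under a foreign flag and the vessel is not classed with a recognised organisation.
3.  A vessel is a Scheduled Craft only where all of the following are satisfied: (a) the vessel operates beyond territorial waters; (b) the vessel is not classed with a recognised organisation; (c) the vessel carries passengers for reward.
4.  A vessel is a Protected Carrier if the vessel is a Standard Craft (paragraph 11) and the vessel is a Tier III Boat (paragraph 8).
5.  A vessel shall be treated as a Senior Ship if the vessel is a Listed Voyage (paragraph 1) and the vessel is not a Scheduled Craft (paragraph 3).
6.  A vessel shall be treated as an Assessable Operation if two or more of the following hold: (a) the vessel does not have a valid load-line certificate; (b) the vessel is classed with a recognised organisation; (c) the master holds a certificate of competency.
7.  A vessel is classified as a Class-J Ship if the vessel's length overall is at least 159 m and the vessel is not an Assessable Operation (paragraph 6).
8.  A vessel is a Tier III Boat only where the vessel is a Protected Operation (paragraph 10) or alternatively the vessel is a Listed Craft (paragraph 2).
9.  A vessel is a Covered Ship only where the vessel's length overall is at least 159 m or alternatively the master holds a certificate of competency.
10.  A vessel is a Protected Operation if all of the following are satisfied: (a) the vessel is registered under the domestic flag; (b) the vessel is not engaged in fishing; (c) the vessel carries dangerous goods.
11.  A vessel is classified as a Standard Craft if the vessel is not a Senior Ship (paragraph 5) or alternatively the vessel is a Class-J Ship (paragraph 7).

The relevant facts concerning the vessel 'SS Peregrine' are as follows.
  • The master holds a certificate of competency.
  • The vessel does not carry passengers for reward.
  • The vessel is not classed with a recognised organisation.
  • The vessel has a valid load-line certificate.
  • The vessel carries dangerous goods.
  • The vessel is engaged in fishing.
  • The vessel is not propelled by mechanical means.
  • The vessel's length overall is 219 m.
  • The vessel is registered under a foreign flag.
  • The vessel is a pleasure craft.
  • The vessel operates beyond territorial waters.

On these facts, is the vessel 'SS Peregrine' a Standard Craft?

Yes

paragraph 1 — Listed Voyage: [the vessel is propelled by mechanical means? no] OR [the master does not hold a certificate of competency? no] → not satisfied.
paragraph 3 — Scheduled Craft: [the vessel operates beyond territorial waters? yes] AND [the vessel is not classed with a recognised organisation? yes] AND [the vessel carries passengers for reward? no] → not satisfied.
paragraph 5 — Senior Ship: [Listed Voyage (paragraph 1)? no] AND [not a Scheduled Craft (paragraph 3)? yes] → not satisfied.
paragraph 6 — Assessable Operation: the vessel does not have a valid load-line certificate? no; the vessel is classed with a recognised organisation? no; the master holds a certificate of competency? yes — 1 of 3 hold (need ≥2) → not satisfied.
paragraph 7 — Class-J Ship: [vessel's length overall: 219 m ≥ 159 m? yes] AND [not an Assessable Operation (paragraph 6)? yes] → satisfied.
paragraph 11 — Standard Craft: [not a Senior Ship (paragraph 5)? yes] OR [Class-J Ship (paragraph 7)? yes] → satisfied.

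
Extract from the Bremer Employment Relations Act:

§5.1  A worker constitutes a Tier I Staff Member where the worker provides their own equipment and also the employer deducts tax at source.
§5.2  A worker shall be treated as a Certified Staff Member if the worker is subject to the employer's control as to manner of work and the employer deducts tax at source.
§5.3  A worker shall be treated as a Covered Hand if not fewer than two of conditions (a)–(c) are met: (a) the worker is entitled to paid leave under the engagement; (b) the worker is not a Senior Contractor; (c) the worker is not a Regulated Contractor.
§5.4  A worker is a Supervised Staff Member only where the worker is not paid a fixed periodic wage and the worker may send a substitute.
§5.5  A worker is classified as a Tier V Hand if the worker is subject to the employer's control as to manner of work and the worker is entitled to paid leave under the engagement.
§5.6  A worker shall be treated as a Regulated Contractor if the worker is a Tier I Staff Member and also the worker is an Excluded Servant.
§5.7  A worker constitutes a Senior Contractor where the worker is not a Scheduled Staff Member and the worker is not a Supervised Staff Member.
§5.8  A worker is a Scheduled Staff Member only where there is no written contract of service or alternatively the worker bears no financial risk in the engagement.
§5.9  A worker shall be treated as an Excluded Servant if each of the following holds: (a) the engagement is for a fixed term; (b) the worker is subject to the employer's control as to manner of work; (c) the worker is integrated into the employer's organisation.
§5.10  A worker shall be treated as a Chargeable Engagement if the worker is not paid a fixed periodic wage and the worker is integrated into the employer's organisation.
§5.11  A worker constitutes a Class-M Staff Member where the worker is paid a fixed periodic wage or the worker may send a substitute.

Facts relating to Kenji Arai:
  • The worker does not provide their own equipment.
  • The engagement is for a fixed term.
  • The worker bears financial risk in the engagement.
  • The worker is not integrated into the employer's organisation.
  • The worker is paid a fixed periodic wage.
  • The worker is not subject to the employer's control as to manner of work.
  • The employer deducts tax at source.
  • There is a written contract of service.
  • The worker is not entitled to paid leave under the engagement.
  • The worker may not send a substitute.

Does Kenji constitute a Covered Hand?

No

§5.8 — Scheduled Staff Member: [there is no written contract of service? no] OR [the worker bears no financial risk in the engagement? no] → not satisfied.
§5.4 — Supervised Staff Member: [the worker is not paid a fixed periodic wage? no] AND [the worker may send a substitute? no] → not satisfied.
§5.7 — Senior Contractor: [not a Scheduled Staff Member (§5.8)? yes] AND [not a Supervised Staff Member (§5.4)? yes] → satisfied.
§5.1 — Tier I Staff Member: [the worker provides their own equipment? no] AND [the employer deducts tax at source? yes] → not satisfied.
§5.9 — Excluded Servant: [the engagement is for a fixed term? yes] AND [the worker is subject to the employer's control as to manner of work? no] AND [the worker is integrated into the employer's organisation? no] → not satisfied.
§5.6 — Regulated Contractor: [Tier I Staff Member (§5.1)? no] AND [Excluded Servant (§5.9)? no] → not satisfied.
§5.3 — Covered Hand: the worker is entitled to paid leave under the engagement? no; not a Senior Contractor (§5.7)? no; not a Regulated Contractor (§5.6)? yes — 1 of 3 hold (need ≥2) → not satisfied.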